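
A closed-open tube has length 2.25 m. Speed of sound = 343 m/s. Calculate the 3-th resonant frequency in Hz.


Given values:
  Tube type: closed-open, L = 2.25 m, c = 343 m/s, n = 3
Formula: f_n = (2n - 1) * c / (4 * L)
Compute 2n - 1 = 2*3 - 1 = 5
Compute 4 * L = 4 * 2.25 = 9.0
f = 5 * 343 / 9.0
f = 190.56

190.56 Hz


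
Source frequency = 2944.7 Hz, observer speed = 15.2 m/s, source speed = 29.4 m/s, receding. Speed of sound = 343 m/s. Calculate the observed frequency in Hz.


Given values:
  f_s = 2944.7 Hz, v_o = 15.2 m/s, v_s = 29.4 m/s
  Direction: receding
Formula: f_o = f_s * (c - v_o) / (c + v_s)
Numerator: c - v_o = 343 - 15.2 = 327.8
Denominator: c + v_s = 343 + 29.4 = 372.4
f_o = 2944.7 * 327.8 / 372.4 = 2592.03

2592.03 Hz


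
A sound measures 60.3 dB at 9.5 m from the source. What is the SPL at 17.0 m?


Given values:
  SPL1 = 60.3 dB, r1 = 9.5 m, r2 = 17.0 m
Formula: SPL2 = SPL1 - 20 * log10(r2 / r1)
Compute ratio: r2 / r1 = 17.0 / 9.5 = 1.7895
Compute log10: log10(1.7895) = 0.252732
Compute drop: 20 * 0.252732 = 5.0546
SPL2 = 60.3 - 5.0546 = 55.25

55.25 dB


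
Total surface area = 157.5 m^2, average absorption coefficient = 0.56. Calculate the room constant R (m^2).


Given values:
  S = 157.5 m^2, alpha = 0.56
Formula: R = S * alpha / (1 - alpha)
Numerator: 157.5 * 0.56 = 88.2
Denominator: 1 - 0.56 = 0.44
R = 88.2 / 0.44 = 200.45

200.45 m^2


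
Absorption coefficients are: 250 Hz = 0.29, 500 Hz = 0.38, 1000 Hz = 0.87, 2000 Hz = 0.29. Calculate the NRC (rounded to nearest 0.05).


Given values:
  a_250 = 0.29, a_500 = 0.38
  a_1000 = 0.87, a_2000 = 0.29
Formula: NRC = (a250 + a500 + a1000 + a2000) / 4
Sum = 0.29 + 0.38 + 0.87 + 0.29 = 1.83
NRC = 1.83 / 4 = 0.4575
Rounded to nearest 0.05: 0.45

0.45


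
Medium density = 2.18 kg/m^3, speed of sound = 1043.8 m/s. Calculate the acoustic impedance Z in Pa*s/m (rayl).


Given values:
  rho = 2.18 kg/m^3
  c = 1043.8 m/s
Formula: Z = rho * c
Z = 2.18 * 1043.8
Z = 2275.48

2275.48 rayl


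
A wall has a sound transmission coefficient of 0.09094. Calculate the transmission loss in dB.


Given values:
  tau = 0.09094
Formula: TL = 10 * log10(1 / tau)
Compute 1 / tau = 1 / 0.09094 = 10.9963
Compute log10(10.9963) = 1.041247
TL = 10 * 1.041247 = 10.41

10.41 dB


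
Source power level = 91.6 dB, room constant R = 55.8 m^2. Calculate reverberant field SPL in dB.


Given values:
  Lw = 91.6 dB, R = 55.8 m^2
Formula: SPL = Lw + 10 * log10(4 / R)
Compute 4 / R = 4 / 55.8 = 0.071685
Compute 10 * log10(0.071685) = -11.4457
SPL = 91.6 + (-11.4457) = 80.15

80.15 dB


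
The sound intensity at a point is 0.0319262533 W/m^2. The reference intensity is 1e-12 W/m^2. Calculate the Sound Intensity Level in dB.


Given values:
  I = 0.0319262533 W/m^2
  I_ref = 1e-12 W/m^2
Formula: SIL = 10 * log10(I / I_ref)
Compute ratio: I / I_ref = 31926253300
Compute log10: log10(31926253300) = 10.504148
Multiply: SIL = 10 * 10.504148 = 105.04

105.04 dB


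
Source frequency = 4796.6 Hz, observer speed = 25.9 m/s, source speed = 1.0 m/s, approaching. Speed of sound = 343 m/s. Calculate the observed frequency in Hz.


Given values:
  f_s = 4796.6 Hz, v_o = 25.9 m/s, v_s = 1.0 m/s
  Direction: approaching
Formula: f_o = f_s * (c + v_o) / (c - v_s)
Numerator: c + v_o = 343 + 25.9 = 368.9
Denominator: c - v_s = 343 - 1.0 = 342.0
f_o = 4796.6 * 368.9 / 342.0 = 5173.88

5173.88 Hz


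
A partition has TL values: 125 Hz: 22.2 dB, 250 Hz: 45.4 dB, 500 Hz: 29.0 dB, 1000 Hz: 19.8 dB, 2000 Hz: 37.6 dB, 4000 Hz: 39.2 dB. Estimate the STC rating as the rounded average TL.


Given TL values at each frequency:
  125 Hz: 22.2 dB
  250 Hz: 45.4 dB
  500 Hz: 29.0 dB
  1000 Hz: 19.8 dB
  2000 Hz: 37.6 dB
  4000 Hz: 39.2 dB
Formula: STC ~ round(average of TL values)
Sum = 22.2 + 45.4 + 29.0 + 19.8 + 37.6 + 39.2 = 193.2
Average = 193.2 / 6 = 32.2
Rounded: 32

32


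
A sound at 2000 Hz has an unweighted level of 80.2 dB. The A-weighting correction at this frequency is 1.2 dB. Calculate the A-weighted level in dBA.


Given values:
  SPL = 80.2 dB
  A-weighting at 2000 Hz = 1.2 dB
Formula: L_A = SPL + A_weight
L_A = 80.2 + (1.2)
L_A = 81.4

81.4 dBA


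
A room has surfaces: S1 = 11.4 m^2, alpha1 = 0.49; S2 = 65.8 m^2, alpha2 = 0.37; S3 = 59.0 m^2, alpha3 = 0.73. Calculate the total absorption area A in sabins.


Given surfaces:
  Surface 1: 11.4 * 0.49 = 5.586
  Surface 2: 65.8 * 0.37 = 24.346
  Surface 3: 59.0 * 0.73 = 43.07
Formula: A = sum(Si * alpha_i)
A = 5.586 + 24.346 + 43.07
A = 73.0

73.0 sabins


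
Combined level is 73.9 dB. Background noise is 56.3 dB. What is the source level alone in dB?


Given values:
  L_total = 73.9 dB, L_bg = 56.3 dB
Formula: L_source = 10 * log10(10^(L_total/10) - 10^(L_bg/10))
Convert to linear:
  10^(73.9/10) = 24547089.1569
  10^(56.3/10) = 426579.5188
Difference: 24547089.1569 - 426579.5188 = 24120509.6381
L_source = 10 * log10(24120509.6381) = 73.82

73.82 dB


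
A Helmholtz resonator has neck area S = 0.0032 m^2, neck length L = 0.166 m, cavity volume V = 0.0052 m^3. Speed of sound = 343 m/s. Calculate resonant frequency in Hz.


Given values:
  S = 0.0032 m^2, L = 0.166 m, V = 0.0052 m^3, c = 343 m/s
Formula: f = (c / (2*pi)) * sqrt(S / (V * L))
Compute V * L = 0.0052 * 0.166 = 0.0008632
Compute S / (V * L) = 0.0032 / 0.0008632 = 3.7071
Compute sqrt(3.7071) = 1.925383
Compute c / (2*pi) = 343 / 6.283185 = 54.590148
f = 54.590148 * 1.925383 = 105.11

105.11 Hz


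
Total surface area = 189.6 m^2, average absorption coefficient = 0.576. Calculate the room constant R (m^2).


Given values:
  S = 189.6 m^2, alpha = 0.576
Formula: R = S * alpha / (1 - alpha)
Numerator: 189.6 * 0.576 = 109.2096
Denominator: 1 - 0.576 = 0.424
R = 109.2096 / 0.424 = 257.57

257.57 m^2


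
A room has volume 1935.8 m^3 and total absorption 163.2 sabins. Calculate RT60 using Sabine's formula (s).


Given values:
  V = 1935.8 m^3
  A = 163.2 sabins
Formula: RT60 = 0.161 * V / A
Numerator: 0.161 * 1935.8 = 311.6638
RT60 = 311.6638 / 163.2 = 1.91

1.91 s


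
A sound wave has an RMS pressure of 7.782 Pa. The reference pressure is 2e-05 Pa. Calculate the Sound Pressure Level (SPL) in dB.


Given values:
  p = 7.782 Pa
  p_ref = 2e-05 Pa
Formula: SPL = 20 * log10(p / p_ref)
Compute ratio: p / p_ref = 7.782 / 2e-05 = 389100
Compute log10: log10(389100) = 5.590061
Multiply: SPL = 20 * 5.590061 = 111.8

111.8 dB


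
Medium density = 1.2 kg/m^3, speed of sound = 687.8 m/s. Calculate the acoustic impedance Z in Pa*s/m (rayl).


Given values:
  rho = 1.2 kg/m^3
  c = 687.8 m/s
Formula: Z = rho * c
Z = 1.2 * 687.8
Z = 825.36

825.36 rayl


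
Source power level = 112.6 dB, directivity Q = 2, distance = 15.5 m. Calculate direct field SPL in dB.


Given values:
  Lw = 112.6 dB, Q = 2, r = 15.5 m
Formula: SPL = Lw + 10 * log10(Q / (4 * pi * r^2))
Compute 4 * pi * r^2 = 4 * pi * 15.5^2 = 3019.0705
Compute Q / denom = 2 / 3019.0705 = 0.00066246
Compute 10 * log10(0.00066246) = -31.7884
SPL = 112.6 + (-31.7884) = 80.81

80.81 dB


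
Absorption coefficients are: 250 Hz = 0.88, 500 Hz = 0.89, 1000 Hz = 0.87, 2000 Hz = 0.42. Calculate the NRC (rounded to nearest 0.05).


Given values:
  a_250 = 0.88, a_500 = 0.89
  a_1000 = 0.87, a_2000 = 0.42
Formula: NRC = (a250 + a500 + a1000 + a2000) / 4
Sum = 0.88 + 0.89 + 0.87 + 0.42 = 3.06
NRC = 3.06 / 4 = 0.765
Rounded to nearest 0.05: 0.75

0.75


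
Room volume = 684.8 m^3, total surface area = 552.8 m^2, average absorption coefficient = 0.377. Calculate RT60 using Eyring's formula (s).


Given values:
  V = 684.8 m^3, S = 552.8 m^2, alpha = 0.377
Formula: RT60 = 0.161 * V / (-S * ln(1 - alpha))
Compute ln(1 - 0.377) = ln(0.623) = -0.473209
Denominator: -552.8 * -0.473209 = 261.5899
Numerator: 0.161 * 684.8 = 110.2528
RT60 = 110.2528 / 261.5899 = 0.421

0.421 s


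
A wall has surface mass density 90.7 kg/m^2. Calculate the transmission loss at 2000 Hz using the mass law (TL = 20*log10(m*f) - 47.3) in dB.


Given values:
  m = 90.7 kg/m^2, f = 2000 Hz
Formula: TL = 20 * log10(m * f) - 47.3
Compute m * f = 90.7 * 2000 = 181400.0
Compute log10(181400.0) = 5.258637
Compute 20 * 5.258637 = 105.1727
TL = 105.1727 - 47.3 = 57.87

57.87 dB


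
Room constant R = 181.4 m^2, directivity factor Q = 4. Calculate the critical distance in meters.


Given values:
  R = 181.4 m^2, Q = 4
Formula: d_c = 0.141 * sqrt(Q * R)
Compute Q * R = 4 * 181.4 = 725.6
Compute sqrt(725.6) = 26.937
d_c = 0.141 * 26.937 = 3.798

3.798 m


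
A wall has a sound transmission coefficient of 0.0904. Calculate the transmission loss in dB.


Given values:
  tau = 0.0904
Formula: TL = 10 * log10(1 / tau)
Compute 1 / tau = 1 / 0.0904 = 11.0619
Compute log10(11.0619) = 1.04383
TL = 10 * 1.04383 = 10.44

10.44 dB


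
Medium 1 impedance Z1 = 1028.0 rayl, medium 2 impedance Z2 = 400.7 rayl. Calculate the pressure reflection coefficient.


Given values:
  Z1 = 1028.0 rayl, Z2 = 400.7 rayl
Formula: R = (Z2 - Z1) / (Z2 + Z1)
Numerator: Z2 - Z1 = 400.7 - 1028.0 = -627.3
Denominator: Z2 + Z1 = 400.7 + 1028.0 = 1428.7
R = -627.3 / 1428.7 = -0.4391

-0.4391


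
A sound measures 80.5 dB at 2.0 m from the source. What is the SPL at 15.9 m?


Given values:
  SPL1 = 80.5 dB, r1 = 2.0 m, r2 = 15.9 m
Formula: SPL2 = SPL1 - 20 * log10(r2 / r1)
Compute ratio: r2 / r1 = 15.9 / 2.0 = 7.95
Compute log10: log10(7.95) = 0.900367
Compute drop: 20 * 0.900367 = 18.0073
SPL2 = 80.5 - 18.0073 = 62.49

62.49 dB


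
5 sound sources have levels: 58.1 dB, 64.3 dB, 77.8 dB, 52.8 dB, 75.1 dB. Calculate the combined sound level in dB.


Formula: L_total = 10 * log10( sum(10^(Li/10)) )
  Source 1: 10^(58.1/10) = 645654.229
  Source 2: 10^(64.3/10) = 2691534.8039
  Source 3: 10^(77.8/10) = 60255958.6074
  Source 4: 10^(52.8/10) = 190546.0718
  Source 5: 10^(75.1/10) = 32359365.693
Sum of linear values = 96143059.4051
L_total = 10 * log10(96143059.4051) = 79.83

79.83 dB


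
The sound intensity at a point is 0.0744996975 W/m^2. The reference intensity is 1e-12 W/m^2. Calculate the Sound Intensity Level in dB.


Given values:
  I = 0.0744996975 W/m^2
  I_ref = 1e-12 W/m^2
Formula: SIL = 10 * log10(I / I_ref)
Compute ratio: I / I_ref = 74499697500
Compute log10: log10(74499697500) = 10.872155
Multiply: SIL = 10 * 10.872155 = 108.72

108.72 dB


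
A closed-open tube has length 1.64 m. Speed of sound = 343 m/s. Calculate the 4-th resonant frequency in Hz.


Given values:
  Tube type: closed-open, L = 1.64 m, c = 343 m/s, n = 4
Formula: f_n = (2n - 1) * c / (4 * L)
Compute 2n - 1 = 2*4 - 1 = 7
Compute 4 * L = 4 * 1.64 = 6.56
f = 7 * 343 / 6.56
f = 366.01

366.01 Hz


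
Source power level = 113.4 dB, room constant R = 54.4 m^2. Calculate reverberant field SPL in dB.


Given values:
  Lw = 113.4 dB, R = 54.4 m^2
Formula: SPL = Lw + 10 * log10(4 / R)
Compute 4 / R = 4 / 54.4 = 0.073529
Compute 10 * log10(0.073529) = -11.3354
SPL = 113.4 + (-11.3354) = 102.06

102.06 dB


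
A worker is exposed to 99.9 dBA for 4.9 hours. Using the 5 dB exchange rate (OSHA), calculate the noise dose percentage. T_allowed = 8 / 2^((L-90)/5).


Given values:
  L = 99.9 dBA, T = 4.9 hours
Formula: T_allowed = 8 / 2^((L - 90) / 5)
Compute exponent: (99.9 - 90) / 5 = 1.98
Compute 2^(1.98) = 3.944931
T_allowed = 8 / 3.944931 = 2.027919 hours
Dose = (T / T_allowed) * 100
Dose = (4.9 / 2.027919) * 100 = 241.63

241.63 %


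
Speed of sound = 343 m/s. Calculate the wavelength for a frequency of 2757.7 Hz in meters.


Given values:
  c = 343 m/s, f = 2757.7 Hz
Formula: lambda = c / f
lambda = 343 / 2757.7
lambda = 0.1244

0.1244 m


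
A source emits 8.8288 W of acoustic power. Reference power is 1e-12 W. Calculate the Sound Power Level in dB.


Given values:
  W = 8.8288 W
  W_ref = 1e-12 W
Formula: SWL = 10 * log10(W / W_ref)
Compute ratio: W / W_ref = 8828800000000
Compute log10: log10(8828800000000) = 12.945902
Multiply: SWL = 10 * 12.945902 = 129.46

129.46 dB


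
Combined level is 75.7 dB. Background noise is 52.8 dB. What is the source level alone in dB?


Given values:
  L_total = 75.7 dB, L_bg = 52.8 dB
Formula: L_source = 10 * log10(10^(L_total/10) - 10^(L_bg/10))
Convert to linear:
  10^(75.7/10) = 37153522.9097
  10^(52.8/10) = 190546.0718
Difference: 37153522.9097 - 190546.0718 = 36962976.8379
L_source = 10 * log10(36962976.8379) = 75.68

75.68 dB


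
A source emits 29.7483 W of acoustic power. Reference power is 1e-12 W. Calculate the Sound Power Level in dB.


Given values:
  W = 29.7483 W
  W_ref = 1e-12 W
Formula: SWL = 10 * log10(W / W_ref)
Compute ratio: W / W_ref = 29748300000000
Compute log10: log10(29748300000000) = 13.473462
Multiply: SWL = 10 * 13.473462 = 134.73

134.73 dB


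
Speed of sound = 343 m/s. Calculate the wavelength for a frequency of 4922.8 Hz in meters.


Given values:
  c = 343 m/s, f = 4922.8 Hz
Formula: lambda = c / f
lambda = 343 / 4922.8
lambda = 0.0697

0.0697 m


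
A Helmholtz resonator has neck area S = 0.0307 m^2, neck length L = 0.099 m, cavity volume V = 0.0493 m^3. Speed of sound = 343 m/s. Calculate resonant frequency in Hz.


Given values:
  S = 0.0307 m^2, L = 0.099 m, V = 0.0493 m^3, c = 343 m/s
Formula: f = (c / (2*pi)) * sqrt(S / (V * L))
Compute V * L = 0.0493 * 0.099 = 0.0048807
Compute S / (V * L) = 0.0307 / 0.0048807 = 6.2901
Compute sqrt(6.2901) = 2.508007
Compute c / (2*pi) = 343 / 6.283185 = 54.590148
f = 54.590148 * 2.508007 = 136.91

136.91 Hz


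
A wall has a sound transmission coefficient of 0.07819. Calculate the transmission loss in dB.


Given values:
  tau = 0.07819
Formula: TL = 10 * log10(1 / tau)
Compute 1 / tau = 1 / 0.07819 = 12.7894
Compute log10(12.7894) = 1.10685
TL = 10 * 1.10685 = 11.07

11.07 dB


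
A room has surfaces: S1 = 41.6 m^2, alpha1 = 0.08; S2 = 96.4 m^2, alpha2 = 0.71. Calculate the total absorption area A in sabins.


Given surfaces:
  Surface 1: 41.6 * 0.08 = 3.328
  Surface 2: 96.4 * 0.71 = 68.444
Formula: A = sum(Si * alpha_i)
A = 3.328 + 68.444
A = 71.77

71.77 sabins


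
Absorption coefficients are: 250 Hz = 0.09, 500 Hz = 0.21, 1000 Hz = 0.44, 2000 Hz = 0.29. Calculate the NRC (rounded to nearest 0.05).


Given values:
  a_250 = 0.09, a_500 = 0.21
  a_1000 = 0.44, a_2000 = 0.29
Formula: NRC = (a250 + a500 + a1000 + a2000) / 4
Sum = 0.09 + 0.21 + 0.44 + 0.29 = 1.03
NRC = 1.03 / 4 = 0.2575
Rounded to nearest 0.05: 0.25

0.25


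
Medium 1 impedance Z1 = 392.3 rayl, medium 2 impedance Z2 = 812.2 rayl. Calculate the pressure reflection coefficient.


Given values:
  Z1 = 392.3 rayl, Z2 = 812.2 rayl
Formula: R = (Z2 - Z1) / (Z2 + Z1)
Numerator: Z2 - Z1 = 812.2 - 392.3 = 419.9
Denominator: Z2 + Z1 = 812.2 + 392.3 = 1204.5
R = 419.9 / 1204.5 = 0.3486

0.3486


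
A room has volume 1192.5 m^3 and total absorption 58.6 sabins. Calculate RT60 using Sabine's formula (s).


Given values:
  V = 1192.5 m^3
  A = 58.6 sabins
Formula: RT60 = 0.161 * V / A
Numerator: 0.161 * 1192.5 = 191.9925
RT60 = 191.9925 / 58.6 = 3.276

3.276 s


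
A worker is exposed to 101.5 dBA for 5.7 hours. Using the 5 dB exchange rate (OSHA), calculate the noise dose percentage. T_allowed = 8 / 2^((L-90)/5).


Given values:
  L = 101.5 dBA, T = 5.7 hours
Formula: T_allowed = 8 / 2^((L - 90) / 5)
Compute exponent: (101.5 - 90) / 5 = 2.3
Compute 2^(2.3) = 4.924578
T_allowed = 8 / 4.924578 = 1.624505 hours
Dose = (T / T_allowed) * 100
Dose = (5.7 / 1.624505) * 100 = 350.88

350.88 %


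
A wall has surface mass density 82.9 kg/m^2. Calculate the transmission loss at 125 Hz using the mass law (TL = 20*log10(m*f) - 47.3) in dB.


Given values:
  m = 82.9 kg/m^2, f = 125 Hz
Formula: TL = 20 * log10(m * f) - 47.3
Compute m * f = 82.9 * 125 = 10362.5
Compute log10(10362.5) = 4.015465
Compute 20 * 4.015465 = 80.3093
TL = 80.3093 - 47.3 = 33.01

33.01 dB


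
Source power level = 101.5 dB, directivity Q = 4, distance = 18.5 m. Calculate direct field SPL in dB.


Given values:
  Lw = 101.5 dB, Q = 4, r = 18.5 m
Formula: SPL = Lw + 10 * log10(Q / (4 * pi * r^2))
Compute 4 * pi * r^2 = 4 * pi * 18.5^2 = 4300.8403
Compute Q / denom = 4 / 4300.8403 = 0.00093005
Compute 10 * log10(0.00093005) = -30.3149
SPL = 101.5 + (-30.3149) = 71.19

71.19 dB


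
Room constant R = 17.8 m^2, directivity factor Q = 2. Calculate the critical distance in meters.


Given values:
  R = 17.8 m^2, Q = 2
Formula: d_c = 0.141 * sqrt(Q * R)
Compute Q * R = 2 * 17.8 = 35.6
Compute sqrt(35.6) = 5.9666
d_c = 0.141 * 5.9666 = 0.841

0.841 m


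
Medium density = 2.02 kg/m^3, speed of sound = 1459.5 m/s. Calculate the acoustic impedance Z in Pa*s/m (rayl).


Given values:
  rho = 2.02 kg/m^3
  c = 1459.5 m/s
Formula: Z = rho * c
Z = 2.02 * 1459.5
Z = 2948.19

2948.19 rayl


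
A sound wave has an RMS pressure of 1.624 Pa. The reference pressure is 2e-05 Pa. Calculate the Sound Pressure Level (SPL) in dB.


Given values:
  p = 1.624 Pa
  p_ref = 2e-05 Pa
Formula: SPL = 20 * log10(p / p_ref)
Compute ratio: p / p_ref = 1.624 / 2e-05 = 81200
Compute log10: log10(81200) = 4.909556
Multiply: SPL = 20 * 4.909556 = 98.19

98.19 dB


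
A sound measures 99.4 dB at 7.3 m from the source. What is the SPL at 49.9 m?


Given values:
  SPL1 = 99.4 dB, r1 = 7.3 m, r2 = 49.9 m
Formula: SPL2 = SPL1 - 20 * log10(r2 / r1)
Compute ratio: r2 / r1 = 49.9 / 7.3 = 6.8356
Compute log10: log10(6.8356) = 0.834777
Compute drop: 20 * 0.834777 = 16.6955
SPL2 = 99.4 - 16.6955 = 82.7

82.7 dB


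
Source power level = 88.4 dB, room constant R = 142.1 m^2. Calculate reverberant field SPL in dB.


Given values:
  Lw = 88.4 dB, R = 142.1 m^2
Formula: SPL = Lw + 10 * log10(4 / R)
Compute 4 / R = 4 / 142.1 = 0.028149
Compute 10 * log10(0.028149) = -15.5054
SPL = 88.4 + (-15.5054) = 72.89

72.89 dB


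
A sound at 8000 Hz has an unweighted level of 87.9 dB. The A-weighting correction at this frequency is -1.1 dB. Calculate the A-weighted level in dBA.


Given values:
  SPL = 87.9 dB
  A-weighting at 8000 Hz = -1.1 dB
Formula: L_A = SPL + A_weight
L_A = 87.9 + (-1.1)
L_A = 86.8

86.8 dBA


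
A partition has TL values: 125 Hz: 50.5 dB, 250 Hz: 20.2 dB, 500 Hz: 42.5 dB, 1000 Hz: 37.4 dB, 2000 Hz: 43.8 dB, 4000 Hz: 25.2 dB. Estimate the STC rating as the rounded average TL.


Given TL values at each frequency:
  125 Hz: 50.5 dB
  250 Hz: 20.2 dB
  500 Hz: 42.5 dB
  1000 Hz: 37.4 dB
  2000 Hz: 43.8 dB
  4000 Hz: 25.2 dB
Formula: STC ~ round(average of TL values)
Sum = 50.5 + 20.2 + 42.5 + 37.4 + 43.8 + 25.2 = 219.6
Average = 219.6 / 6 = 36.6
Rounded: 37

37


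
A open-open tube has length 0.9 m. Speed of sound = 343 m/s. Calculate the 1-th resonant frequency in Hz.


Given values:
  Tube type: open-open, L = 0.9 m, c = 343 m/s, n = 1
Formula: f_n = n * c / (2 * L)
Compute 2 * L = 2 * 0.9 = 1.8
f = 1 * 343 / 1.8
f = 190.56

190.56 Hz


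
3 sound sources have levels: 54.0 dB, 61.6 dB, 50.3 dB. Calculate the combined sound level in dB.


Formula: L_total = 10 * log10( sum(10^(Li/10)) )
  Source 1: 10^(54.0/10) = 251188.6432
  Source 2: 10^(61.6/10) = 1445439.7707
  Source 3: 10^(50.3/10) = 107151.9305
Sum of linear values = 1803780.3444
L_total = 10 * log10(1803780.3444) = 62.56

62.56 dB


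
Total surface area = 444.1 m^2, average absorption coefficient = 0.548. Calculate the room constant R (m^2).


Given values:
  S = 444.1 m^2, alpha = 0.548
Formula: R = S * alpha / (1 - alpha)
Numerator: 444.1 * 0.548 = 243.3668
Denominator: 1 - 0.548 = 0.452
R = 243.3668 / 0.452 = 538.42

538.42 m^2


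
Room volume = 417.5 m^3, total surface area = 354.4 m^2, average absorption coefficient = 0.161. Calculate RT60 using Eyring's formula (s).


Given values:
  V = 417.5 m^3, S = 354.4 m^2, alpha = 0.161
Formula: RT60 = 0.161 * V / (-S * ln(1 - alpha))
Compute ln(1 - 0.161) = ln(0.839) = -0.175545
Denominator: -354.4 * -0.175545 = 62.2131
Numerator: 0.161 * 417.5 = 67.2175
RT60 = 67.2175 / 62.2131 = 1.08

1.08 s


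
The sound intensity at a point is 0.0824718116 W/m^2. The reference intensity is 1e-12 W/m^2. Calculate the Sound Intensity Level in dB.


Given values:
  I = 0.0824718116 W/m^2
  I_ref = 1e-12 W/m^2
Formula: SIL = 10 * log10(I / I_ref)
Compute ratio: I / I_ref = 82471811600
Compute log10: log10(82471811600) = 10.916306
Multiply: SIL = 10 * 10.916306 = 109.16

109.16 dB


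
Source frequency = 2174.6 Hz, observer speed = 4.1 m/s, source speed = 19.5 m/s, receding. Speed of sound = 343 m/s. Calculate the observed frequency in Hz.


Given values:
  f_s = 2174.6 Hz, v_o = 4.1 m/s, v_s = 19.5 m/s
  Direction: receding
Formula: f_o = f_s * (c - v_o) / (c + v_s)
Numerator: c - v_o = 343 - 4.1 = 338.9
Denominator: c + v_s = 343 + 19.5 = 362.5
f_o = 2174.6 * 338.9 / 362.5 = 2033.03

2033.03 Hz


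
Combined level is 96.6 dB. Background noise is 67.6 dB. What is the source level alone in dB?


Given values:
  L_total = 96.6 dB, L_bg = 67.6 dB
Formula: L_source = 10 * log10(10^(L_total/10) - 10^(L_bg/10))
Convert to linear:
  10^(96.6/10) = 4570881896.1488
  10^(67.6/10) = 5754399.3734
Difference: 4570881896.1488 - 5754399.3734 = 4565127496.7754
L_source = 10 * log10(4565127496.7754) = 96.59

96.59 dB


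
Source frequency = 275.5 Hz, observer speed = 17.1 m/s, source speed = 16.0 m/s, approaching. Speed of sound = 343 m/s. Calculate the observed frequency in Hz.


Given values:
  f_s = 275.5 Hz, v_o = 17.1 m/s, v_s = 16.0 m/s
  Direction: approaching
Formula: f_o = f_s * (c + v_o) / (c - v_s)
Numerator: c + v_o = 343 + 17.1 = 360.1
Denominator: c - v_s = 343 - 16.0 = 327.0
f_o = 275.5 * 360.1 / 327.0 = 303.39

303.39 Hz


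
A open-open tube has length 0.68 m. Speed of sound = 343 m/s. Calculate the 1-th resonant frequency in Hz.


Given values:
  Tube type: open-open, L = 0.68 m, c = 343 m/s, n = 1
Formula: f_n = n * c / (2 * L)
Compute 2 * L = 2 * 0.68 = 1.36
f = 1 * 343 / 1.36
f = 252.21

252.21 Hz


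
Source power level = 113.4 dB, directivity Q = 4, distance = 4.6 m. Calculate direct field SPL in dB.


Given values:
  Lw = 113.4 dB, Q = 4, r = 4.6 m
Formula: SPL = Lw + 10 * log10(Q / (4 * pi * r^2))
Compute 4 * pi * r^2 = 4 * pi * 4.6^2 = 265.9044
Compute Q / denom = 4 / 265.9044 = 0.015043
Compute 10 * log10(0.015043) = -18.2267
SPL = 113.4 + (-18.2267) = 95.17

95.17 dB


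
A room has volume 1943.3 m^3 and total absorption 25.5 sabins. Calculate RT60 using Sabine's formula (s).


Given values:
  V = 1943.3 m^3
  A = 25.5 sabins
Formula: RT60 = 0.161 * V / A
Numerator: 0.161 * 1943.3 = 312.8713
RT60 = 312.8713 / 25.5 = 12.269

12.269 s


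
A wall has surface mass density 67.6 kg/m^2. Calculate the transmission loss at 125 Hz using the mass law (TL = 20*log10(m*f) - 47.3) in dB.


Given values:
  m = 67.6 kg/m^2, f = 125 Hz
Formula: TL = 20 * log10(m * f) - 47.3
Compute m * f = 67.6 * 125 = 8450.0
Compute log10(8450.0) = 3.926857
Compute 20 * 3.926857 = 78.5371
TL = 78.5371 - 47.3 = 31.24

31.24 dB


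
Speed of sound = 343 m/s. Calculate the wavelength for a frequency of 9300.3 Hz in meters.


Given values:
  c = 343 m/s, f = 9300.3 Hz
Formula: lambda = c / f
lambda = 343 / 9300.3
lambda = 0.0369

0.0369 m


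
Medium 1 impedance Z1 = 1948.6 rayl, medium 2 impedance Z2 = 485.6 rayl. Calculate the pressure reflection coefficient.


Given values:
  Z1 = 1948.6 rayl, Z2 = 485.6 rayl
Formula: R = (Z2 - Z1) / (Z2 + Z1)
Numerator: Z2 - Z1 = 485.6 - 1948.6 = -1463.0
Denominator: Z2 + Z1 = 485.6 + 1948.6 = 2434.2
R = -1463.0 / 2434.2 = -0.601

-0.601


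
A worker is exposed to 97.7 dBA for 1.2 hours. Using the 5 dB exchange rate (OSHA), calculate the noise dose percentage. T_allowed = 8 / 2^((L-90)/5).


Given values:
  L = 97.7 dBA, T = 1.2 hours
Formula: T_allowed = 8 / 2^((L - 90) / 5)
Compute exponent: (97.7 - 90) / 5 = 1.54
Compute 2^(1.54) = 2.907945
T_allowed = 8 / 2.907945 = 2.751084 hours
Dose = (T / T_allowed) * 100
Dose = (1.2 / 2.751084) * 100 = 43.62

43.62 %


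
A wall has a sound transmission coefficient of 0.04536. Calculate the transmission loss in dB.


Given values:
  tau = 0.04536
Formula: TL = 10 * log10(1 / tau)
Compute 1 / tau = 1 / 0.04536 = 22.0459
Compute log10(22.0459) = 1.343328
TL = 10 * 1.343328 = 13.43

13.43 dB


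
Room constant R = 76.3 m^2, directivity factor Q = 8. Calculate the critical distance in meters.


Given values:
  R = 76.3 m^2, Q = 8
Formula: d_c = 0.141 * sqrt(Q * R)
Compute Q * R = 8 * 76.3 = 610.4
Compute sqrt(610.4) = 24.7063
d_c = 0.141 * 24.7063 = 3.484

3.484 m


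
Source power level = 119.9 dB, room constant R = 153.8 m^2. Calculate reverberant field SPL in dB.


Given values:
  Lw = 119.9 dB, R = 153.8 m^2
Formula: SPL = Lw + 10 * log10(4 / R)
Compute 4 / R = 4 / 153.8 = 0.026008
Compute 10 * log10(0.026008) = -15.8489
SPL = 119.9 + (-15.8489) = 104.05

104.05 dB


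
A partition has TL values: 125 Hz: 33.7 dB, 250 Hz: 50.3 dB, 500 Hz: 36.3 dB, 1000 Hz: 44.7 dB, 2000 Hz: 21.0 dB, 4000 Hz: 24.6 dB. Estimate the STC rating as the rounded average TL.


Given TL values at each frequency:
  125 Hz: 33.7 dB
  250 Hz: 50.3 dB
  500 Hz: 36.3 dB
  1000 Hz: 44.7 dB
  2000 Hz: 21.0 dB
  4000 Hz: 24.6 dB
Formula: STC ~ round(average of TL values)
Sum = 33.7 + 50.3 + 36.3 + 44.7 + 21.0 + 24.6 = 210.6
Average = 210.6 / 6 = 35.1
Rounded: 35

35


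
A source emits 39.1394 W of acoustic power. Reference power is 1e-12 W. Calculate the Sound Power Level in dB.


Given values:
  W = 39.1394 W
  W_ref = 1e-12 W
Formula: SWL = 10 * log10(W / W_ref)
Compute ratio: W / W_ref = 39139400000000
Compute log10: log10(39139400000000) = 13.592614
Multiply: SWL = 10 * 13.592614 = 135.93

135.93 dB


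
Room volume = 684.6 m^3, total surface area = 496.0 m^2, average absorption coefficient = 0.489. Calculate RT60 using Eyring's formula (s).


Given values:
  V = 684.6 m^3, S = 496.0 m^2, alpha = 0.489
Formula: RT60 = 0.161 * V / (-S * ln(1 - alpha))
Compute ln(1 - 0.489) = ln(0.511) = -0.671386
Denominator: -496.0 * -0.671386 = 333.0075
Numerator: 0.161 * 684.6 = 110.2206
RT60 = 110.2206 / 333.0075 = 0.331

0.331 s


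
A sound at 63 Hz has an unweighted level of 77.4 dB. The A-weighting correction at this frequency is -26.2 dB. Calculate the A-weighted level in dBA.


Given values:
  SPL = 77.4 dB
  A-weighting at 63 Hz = -26.2 dB
Formula: L_A = SPL + A_weight
L_A = 77.4 + (-26.2)
L_A = 51.2

51.2 dBA


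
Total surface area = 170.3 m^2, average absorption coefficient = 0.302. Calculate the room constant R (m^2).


Given values:
  S = 170.3 m^2, alpha = 0.302
Formula: R = S * alpha / (1 - alpha)
Numerator: 170.3 * 0.302 = 51.4306
Denominator: 1 - 0.302 = 0.698
R = 51.4306 / 0.698 = 73.68

73.68 m^2


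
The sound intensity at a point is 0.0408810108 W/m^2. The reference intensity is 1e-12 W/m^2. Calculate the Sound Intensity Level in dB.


Given values:
  I = 0.0408810108 W/m^2
  I_ref = 1e-12 W/m^2
Formula: SIL = 10 * log10(I / I_ref)
Compute ratio: I / I_ref = 40881010800
Compute log10: log10(40881010800) = 10.611522
Multiply: SIL = 10 * 10.611522 = 106.12

106.12 dB


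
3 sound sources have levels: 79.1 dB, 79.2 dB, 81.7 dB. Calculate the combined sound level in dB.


Formula: L_total = 10 * log10( sum(10^(Li/10)) )
  Source 1: 10^(79.1/10) = 81283051.6164
  Source 2: 10^(79.2/10) = 83176377.1103
  Source 3: 10^(81.7/10) = 147910838.8168
Sum of linear values = 312370267.5435
L_total = 10 * log10(312370267.5435) = 84.95

84.95 dB


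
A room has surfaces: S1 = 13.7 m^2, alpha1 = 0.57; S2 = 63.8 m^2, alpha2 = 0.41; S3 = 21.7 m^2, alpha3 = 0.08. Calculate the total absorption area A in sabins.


Given surfaces:
  Surface 1: 13.7 * 0.57 = 7.809
  Surface 2: 63.8 * 0.41 = 26.158
  Surface 3: 21.7 * 0.08 = 1.736
Formula: A = sum(Si * alpha_i)
A = 7.809 + 26.158 + 1.736
A = 35.7

35.7 sabins


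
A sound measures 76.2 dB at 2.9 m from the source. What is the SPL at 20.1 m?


Given values:
  SPL1 = 76.2 dB, r1 = 2.9 m, r2 = 20.1 m
Formula: SPL2 = SPL1 - 20 * log10(r2 / r1)
Compute ratio: r2 / r1 = 20.1 / 2.9 = 6.931
Compute log10: log10(6.931) = 0.840796
Compute drop: 20 * 0.840796 = 16.8159
SPL2 = 76.2 - 16.8159 = 59.38

59.38 dB


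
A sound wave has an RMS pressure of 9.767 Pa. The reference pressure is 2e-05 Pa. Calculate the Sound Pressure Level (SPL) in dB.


Given values:
  p = 9.767 Pa
  p_ref = 2e-05 Pa
Formula: SPL = 20 * log10(p / p_ref)
Compute ratio: p / p_ref = 9.767 / 2e-05 = 488350
Compute log10: log10(488350) = 5.688731
Multiply: SPL = 20 * 5.688731 = 113.77

113.77 dB


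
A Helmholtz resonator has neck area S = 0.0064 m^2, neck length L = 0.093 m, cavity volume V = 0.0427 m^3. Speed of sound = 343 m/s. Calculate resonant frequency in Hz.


Given values:
  S = 0.0064 m^2, L = 0.093 m, V = 0.0427 m^3, c = 343 m/s
Formula: f = (c / (2*pi)) * sqrt(S / (V * L))
Compute V * L = 0.0427 * 0.093 = 0.0039711
Compute S / (V * L) = 0.0064 / 0.0039711 = 1.6116
Compute sqrt(1.6116) = 1.269488
Compute c / (2*pi) = 343 / 6.283185 = 54.590148
f = 54.590148 * 1.269488 = 69.3

69.3 Hz


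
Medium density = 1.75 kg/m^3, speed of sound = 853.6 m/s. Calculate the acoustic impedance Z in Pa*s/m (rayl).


Given values:
  rho = 1.75 kg/m^3
  c = 853.6 m/s
Formula: Z = rho * c
Z = 1.75 * 853.6
Z = 1493.8

1493.8 rayl


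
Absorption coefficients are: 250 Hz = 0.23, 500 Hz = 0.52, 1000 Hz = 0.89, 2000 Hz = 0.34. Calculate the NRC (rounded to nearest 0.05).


Given values:
  a_250 = 0.23, a_500 = 0.52
  a_1000 = 0.89, a_2000 = 0.34
Formula: NRC = (a250 + a500 + a1000 + a2000) / 4
Sum = 0.23 + 0.52 + 0.89 + 0.34 = 1.98
NRC = 1.98 / 4 = 0.495
Rounded to nearest 0.05: 0.5

0.5


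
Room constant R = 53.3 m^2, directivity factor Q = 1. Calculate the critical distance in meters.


Given values:
  R = 53.3 m^2, Q = 1
Formula: d_c = 0.141 * sqrt(Q * R)
Compute Q * R = 1 * 53.3 = 53.3
Compute sqrt(53.3) = 7.3007
d_c = 0.141 * 7.3007 = 1.029

1.029 m


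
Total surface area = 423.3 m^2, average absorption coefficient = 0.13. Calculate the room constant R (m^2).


Given values:
  S = 423.3 m^2, alpha = 0.13
Formula: R = S * alpha / (1 - alpha)
Numerator: 423.3 * 0.13 = 55.029
Denominator: 1 - 0.13 = 0.87
R = 55.029 / 0.87 = 63.25

63.25 m^2


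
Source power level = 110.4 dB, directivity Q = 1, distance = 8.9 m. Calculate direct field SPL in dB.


Given values:
  Lw = 110.4 dB, Q = 1, r = 8.9 m
Formula: SPL = Lw + 10 * log10(Q / (4 * pi * r^2))
Compute 4 * pi * r^2 = 4 * pi * 8.9^2 = 995.3822
Compute Q / denom = 1 / 995.3822 = 0.00100464
Compute 10 * log10(0.00100464) = -29.9799
SPL = 110.4 + (-29.9799) = 80.42

80.42 dB


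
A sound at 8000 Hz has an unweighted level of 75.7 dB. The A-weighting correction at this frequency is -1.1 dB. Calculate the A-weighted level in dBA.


Given values:
  SPL = 75.7 dB
  A-weighting at 8000 Hz = -1.1 dB
Formula: L_A = SPL + A_weight
L_A = 75.7 + (-1.1)
L_A = 74.6

74.6 dBA


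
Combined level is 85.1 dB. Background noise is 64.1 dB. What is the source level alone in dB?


Given values:
  L_total = 85.1 dB, L_bg = 64.1 dB
Formula: L_source = 10 * log10(10^(L_total/10) - 10^(L_bg/10))
Convert to linear:
  10^(85.1/10) = 323593656.9296
  10^(64.1/10) = 2570395.7828
Difference: 323593656.9296 - 2570395.7828 = 321023261.1468
L_source = 10 * log10(321023261.1468) = 85.07

85.07 dB


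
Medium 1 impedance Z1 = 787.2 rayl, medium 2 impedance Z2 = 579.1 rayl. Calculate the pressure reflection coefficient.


Given values:
  Z1 = 787.2 rayl, Z2 = 579.1 rayl
Formula: R = (Z2 - Z1) / (Z2 + Z1)
Numerator: Z2 - Z1 = 579.1 - 787.2 = -208.1
Denominator: Z2 + Z1 = 579.1 + 787.2 = 1366.3
R = -208.1 / 1366.3 = -0.1523

-0.1523


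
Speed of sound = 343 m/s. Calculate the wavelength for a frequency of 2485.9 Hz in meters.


Given values:
  c = 343 m/s, f = 2485.9 Hz
Formula: lambda = c / f
lambda = 343 / 2485.9
lambda = 0.138

0.138 m


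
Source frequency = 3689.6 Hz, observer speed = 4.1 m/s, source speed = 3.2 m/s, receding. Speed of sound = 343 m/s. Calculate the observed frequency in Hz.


Given values:
  f_s = 3689.6 Hz, v_o = 4.1 m/s, v_s = 3.2 m/s
  Direction: receding
Formula: f_o = f_s * (c - v_o) / (c + v_s)
Numerator: c - v_o = 343 - 4.1 = 338.9
Denominator: c + v_s = 343 + 3.2 = 346.2
f_o = 3689.6 * 338.9 / 346.2 = 3611.8

3611.8 Hz


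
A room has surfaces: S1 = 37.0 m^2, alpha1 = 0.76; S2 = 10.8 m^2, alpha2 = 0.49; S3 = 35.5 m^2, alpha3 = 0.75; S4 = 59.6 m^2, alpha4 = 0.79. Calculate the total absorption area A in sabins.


Given surfaces:
  Surface 1: 37.0 * 0.76 = 28.12
  Surface 2: 10.8 * 0.49 = 5.292
  Surface 3: 35.5 * 0.75 = 26.625
  Surface 4: 59.6 * 0.79 = 47.084
Formula: A = sum(Si * alpha_i)
A = 28.12 + 5.292 + 26.625 + 47.084
A = 107.12

107.12 sabins


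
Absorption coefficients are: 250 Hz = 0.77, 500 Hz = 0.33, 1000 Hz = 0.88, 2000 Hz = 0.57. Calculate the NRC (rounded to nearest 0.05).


Given values:
  a_250 = 0.77, a_500 = 0.33
  a_1000 = 0.88, a_2000 = 0.57
Formula: NRC = (a250 + a500 + a1000 + a2000) / 4
Sum = 0.77 + 0.33 + 0.88 + 0.57 = 2.55
NRC = 2.55 / 4 = 0.6375
Rounded to nearest 0.05: 0.65

0.65


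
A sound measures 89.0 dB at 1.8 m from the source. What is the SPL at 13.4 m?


Given values:
  SPL1 = 89.0 dB, r1 = 1.8 m, r2 = 13.4 m
Formula: SPL2 = SPL1 - 20 * log10(r2 / r1)
Compute ratio: r2 / r1 = 13.4 / 1.8 = 7.4444
Compute log10: log10(7.4444) = 0.87183
Compute drop: 20 * 0.87183 = 17.4366
SPL2 = 89.0 - 17.4366 = 71.56

71.56 dB


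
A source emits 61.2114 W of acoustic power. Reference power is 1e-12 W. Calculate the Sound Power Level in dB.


Given values:
  W = 61.2114 W
  W_ref = 1e-12 W
Formula: SWL = 10 * log10(W / W_ref)
Compute ratio: W / W_ref = 61211400000000
Compute log10: log10(61211400000000) = 13.786832
Multiply: SWL = 10 * 13.786832 = 137.87

137.87 dB


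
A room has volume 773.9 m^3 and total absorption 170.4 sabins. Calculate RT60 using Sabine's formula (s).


Given values:
  V = 773.9 m^3
  A = 170.4 sabins
Formula: RT60 = 0.161 * V / A
Numerator: 0.161 * 773.9 = 124.5979
RT60 = 124.5979 / 170.4 = 0.731

0.731 s


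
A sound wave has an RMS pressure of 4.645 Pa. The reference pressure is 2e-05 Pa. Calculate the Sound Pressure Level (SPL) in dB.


Given values:
  p = 4.645 Pa
  p_ref = 2e-05 Pa
Formula: SPL = 20 * log10(p / p_ref)
Compute ratio: p / p_ref = 4.645 / 2e-05 = 232250
Compute log10: log10(232250) = 5.365956
Multiply: SPL = 20 * 5.365956 = 107.32

107.32 dB


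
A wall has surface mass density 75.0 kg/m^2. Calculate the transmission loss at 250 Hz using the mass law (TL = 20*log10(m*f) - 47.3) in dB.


Given values:
  m = 75.0 kg/m^2, f = 250 Hz
Formula: TL = 20 * log10(m * f) - 47.3
Compute m * f = 75.0 * 250 = 18750.0
Compute log10(18750.0) = 4.273001
Compute 20 * 4.273001 = 85.46
TL = 85.46 - 47.3 = 38.16

38.16 dB


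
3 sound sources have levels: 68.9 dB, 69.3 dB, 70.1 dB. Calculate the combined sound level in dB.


Formula: L_total = 10 * log10( sum(10^(Li/10)) )
  Source 1: 10^(68.9/10) = 7762471.1663
  Source 2: 10^(69.3/10) = 8511380.382
  Source 3: 10^(70.1/10) = 10232929.9228
Sum of linear values = 26506781.4711
L_total = 10 * log10(26506781.4711) = 74.23

74.23 dB


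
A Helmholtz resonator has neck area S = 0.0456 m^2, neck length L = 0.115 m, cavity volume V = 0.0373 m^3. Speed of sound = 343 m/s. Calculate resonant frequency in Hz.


Given values:
  S = 0.0456 m^2, L = 0.115 m, V = 0.0373 m^3, c = 343 m/s
Formula: f = (c / (2*pi)) * sqrt(S / (V * L))
Compute V * L = 0.0373 * 0.115 = 0.0042895
Compute S / (V * L) = 0.0456 / 0.0042895 = 10.6306
Compute sqrt(10.6306) = 3.26046
Compute c / (2*pi) = 343 / 6.283185 = 54.590148
f = 54.590148 * 3.26046 = 177.99

177.99 Hz


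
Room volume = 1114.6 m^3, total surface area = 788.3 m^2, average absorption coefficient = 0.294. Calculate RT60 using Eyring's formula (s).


Given values:
  V = 1114.6 m^3, S = 788.3 m^2, alpha = 0.294
Formula: RT60 = 0.161 * V / (-S * ln(1 - alpha))
Compute ln(1 - 0.294) = ln(0.706) = -0.34814
Denominator: -788.3 * -0.34814 = 274.4388
Numerator: 0.161 * 1114.6 = 179.4506
RT60 = 179.4506 / 274.4388 = 0.654

0.654 s


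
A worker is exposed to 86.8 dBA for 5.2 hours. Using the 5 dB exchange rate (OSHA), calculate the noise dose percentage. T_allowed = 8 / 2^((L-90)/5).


Given values:
  L = 86.8 dBA, T = 5.2 hours
Formula: T_allowed = 8 / 2^((L - 90) / 5)
Compute exponent: (86.8 - 90) / 5 = -0.64
Compute 2^(-0.64) = 0.641713
T_allowed = 8 / 0.641713 = 12.466632 hours
Dose = (T / T_allowed) * 100
Dose = (5.2 / 12.466632) * 100 = 41.71

41.71 %


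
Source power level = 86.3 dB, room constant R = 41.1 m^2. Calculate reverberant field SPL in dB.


Given values:
  Lw = 86.3 dB, R = 41.1 m^2
Formula: SPL = Lw + 10 * log10(4 / R)
Compute 4 / R = 4 / 41.1 = 0.097324
Compute 10 * log10(0.097324) = -10.1178
SPL = 86.3 + (-10.1178) = 76.18

76.18 dB


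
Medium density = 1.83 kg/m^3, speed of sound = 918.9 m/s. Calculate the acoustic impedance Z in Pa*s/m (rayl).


Given values:
  rho = 1.83 kg/m^3
  c = 918.9 m/s
Formula: Z = rho * c
Z = 1.83 * 918.9
Z = 1681.59

1681.59 rayl


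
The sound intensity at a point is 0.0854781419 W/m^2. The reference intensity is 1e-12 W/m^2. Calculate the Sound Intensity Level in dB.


Given values:
  I = 0.0854781419 W/m^2
  I_ref = 1e-12 W/m^2
Formula: SIL = 10 * log10(I / I_ref)
Compute ratio: I / I_ref = 85478141900
Compute log10: log10(85478141900) = 10.931855
Multiply: SIL = 10 * 10.931855 = 109.32

109.32 dB


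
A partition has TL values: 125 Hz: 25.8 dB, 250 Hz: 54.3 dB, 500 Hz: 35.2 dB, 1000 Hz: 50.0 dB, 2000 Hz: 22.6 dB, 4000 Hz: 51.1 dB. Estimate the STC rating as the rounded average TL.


Given TL values at each frequency:
  125 Hz: 25.8 dB
  250 Hz: 54.3 dB
  500 Hz: 35.2 dB
  1000 Hz: 50.0 dB
  2000 Hz: 22.6 dB
  4000 Hz: 51.1 dB
Formula: STC ~ round(average of TL values)
Sum = 25.8 + 54.3 + 35.2 + 50.0 + 22.6 + 51.1 = 239.0
Average = 239.0 / 6 = 39.83
Rounded: 40

40


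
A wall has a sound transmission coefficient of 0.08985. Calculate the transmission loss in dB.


Given values:
  tau = 0.08985
Formula: TL = 10 * log10(1 / tau)
Compute 1 / tau = 1 / 0.08985 = 11.1297
Compute log10(11.1297) = 1.046483
TL = 10 * 1.046483 = 10.46

10.46 dB


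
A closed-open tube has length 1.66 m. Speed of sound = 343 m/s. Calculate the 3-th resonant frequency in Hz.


Given values:
  Tube type: closed-open, L = 1.66 m, c = 343 m/s, n = 3
Formula: f_n = (2n - 1) * c / (4 * L)
Compute 2n - 1 = 2*3 - 1 = 5
Compute 4 * L = 4 * 1.66 = 6.64
f = 5 * 343 / 6.64
f = 258.28

258.28 Hz


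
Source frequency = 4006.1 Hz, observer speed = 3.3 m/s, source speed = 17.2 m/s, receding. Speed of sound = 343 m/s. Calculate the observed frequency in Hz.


Given values:
  f_s = 4006.1 Hz, v_o = 3.3 m/s, v_s = 17.2 m/s
  Direction: receding
Formula: f_o = f_s * (c - v_o) / (c + v_s)
Numerator: c - v_o = 343 - 3.3 = 339.7
Denominator: c + v_s = 343 + 17.2 = 360.2
f_o = 4006.1 * 339.7 / 360.2 = 3778.1

3778.1 Hz


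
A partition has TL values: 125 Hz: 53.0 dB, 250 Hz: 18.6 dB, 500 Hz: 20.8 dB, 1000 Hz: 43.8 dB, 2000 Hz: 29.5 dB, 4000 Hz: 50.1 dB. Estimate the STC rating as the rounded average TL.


Given TL values at each frequency:
  125 Hz: 53.0 dB
  250 Hz: 18.6 dB
  500 Hz: 20.8 dB
  1000 Hz: 43.8 dB
  2000 Hz: 29.5 dB
  4000 Hz: 50.1 dB
Formula: STC ~ round(average of TL values)
Sum = 53.0 + 18.6 + 20.8 + 43.8 + 29.5 + 50.1 = 215.8
Average = 215.8 / 6 = 35.97
Rounded: 36

36


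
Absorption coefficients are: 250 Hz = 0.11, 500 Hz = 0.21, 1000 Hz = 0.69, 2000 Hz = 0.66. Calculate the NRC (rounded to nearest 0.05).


Given values:
  a_250 = 0.11, a_500 = 0.21
  a_1000 = 0.69, a_2000 = 0.66
Formula: NRC = (a250 + a500 + a1000 + a2000) / 4
Sum = 0.11 + 0.21 + 0.69 + 0.66 = 1.67
NRC = 1.67 / 4 = 0.4175
Rounded to nearest 0.05: 0.4

0.4


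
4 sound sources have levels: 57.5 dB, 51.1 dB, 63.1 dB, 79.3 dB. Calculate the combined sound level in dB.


Formula: L_total = 10 * log10( sum(10^(Li/10)) )
  Source 1: 10^(57.5/10) = 562341.3252
  Source 2: 10^(51.1/10) = 128824.9552
  Source 3: 10^(63.1/10) = 2041737.9447
  Source 4: 10^(79.3/10) = 85113803.8202
Sum of linear values = 87846708.0453
L_total = 10 * log10(87846708.0453) = 79.44

79.44 dB
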